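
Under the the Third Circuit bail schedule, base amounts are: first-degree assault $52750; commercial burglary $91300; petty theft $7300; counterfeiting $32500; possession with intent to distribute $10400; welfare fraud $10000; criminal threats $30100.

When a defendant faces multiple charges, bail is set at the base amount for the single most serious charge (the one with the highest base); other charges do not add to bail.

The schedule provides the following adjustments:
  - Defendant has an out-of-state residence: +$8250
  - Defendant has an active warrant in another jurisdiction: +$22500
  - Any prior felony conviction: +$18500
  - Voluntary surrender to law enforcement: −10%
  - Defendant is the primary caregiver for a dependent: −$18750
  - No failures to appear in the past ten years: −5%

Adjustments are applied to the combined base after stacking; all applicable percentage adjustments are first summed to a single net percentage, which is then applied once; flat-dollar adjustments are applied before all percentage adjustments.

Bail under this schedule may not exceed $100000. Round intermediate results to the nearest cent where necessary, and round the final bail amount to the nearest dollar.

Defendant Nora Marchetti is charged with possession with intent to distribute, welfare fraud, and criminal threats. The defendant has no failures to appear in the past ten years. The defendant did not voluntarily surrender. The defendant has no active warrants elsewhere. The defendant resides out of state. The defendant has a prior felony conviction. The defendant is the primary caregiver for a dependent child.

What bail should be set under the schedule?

Base amounts from the schedule: possession with intent to distribute $10400; welfare fraud $10000; criminal threats $30100.
Stacking rule: use the highest base only. Highest is criminal threats at $30100. Combined base = $30100.
Defendant has an out-of-state residence (+$8250 flat): $30100 + $8250 = $38350.
Any prior felony conviction (+$18500 flat): $38350 + $18500 = $56850.
Defendant is the primary caregiver for a dependent (−$18750 flat): $56850 − $18750 = $38100.
No failures to appear in the past ten years (−5%): $38100 × 0.95 = $36195.
$36195 is within the $100000 maximum.

$36195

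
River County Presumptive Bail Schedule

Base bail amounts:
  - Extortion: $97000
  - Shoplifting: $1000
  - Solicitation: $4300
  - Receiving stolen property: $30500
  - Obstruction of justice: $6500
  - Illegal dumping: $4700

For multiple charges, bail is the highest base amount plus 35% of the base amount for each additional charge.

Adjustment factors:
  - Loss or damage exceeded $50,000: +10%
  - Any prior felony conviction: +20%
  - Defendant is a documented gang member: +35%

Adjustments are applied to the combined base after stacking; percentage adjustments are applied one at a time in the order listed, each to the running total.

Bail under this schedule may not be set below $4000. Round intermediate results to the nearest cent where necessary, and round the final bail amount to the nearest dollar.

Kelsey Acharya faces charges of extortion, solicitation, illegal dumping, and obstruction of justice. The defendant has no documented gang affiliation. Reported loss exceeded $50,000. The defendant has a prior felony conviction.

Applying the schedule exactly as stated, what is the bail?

$135201

Base amounts from the schedule: extortion $97000; solicitation $4300; illegal dumping $4700; obstruction of justice $6500.
Stacking rule: highest base plus 35% of each additional charge. Highest is extortion at $97000. Additional: $4300 × 35% = $1505; $4700 × 35% = $1645; $6500 × 35% = $2275. Combined base = $97000 + $5425 = $102425.
Loss or damage exceeded $50,000 (+10%): $102425 × 1.1 = $112667.50.
Any prior felony conviction (+20%): $112667.50 × 1.2 = $135201.
$135201 is at or above the $4000 minimum.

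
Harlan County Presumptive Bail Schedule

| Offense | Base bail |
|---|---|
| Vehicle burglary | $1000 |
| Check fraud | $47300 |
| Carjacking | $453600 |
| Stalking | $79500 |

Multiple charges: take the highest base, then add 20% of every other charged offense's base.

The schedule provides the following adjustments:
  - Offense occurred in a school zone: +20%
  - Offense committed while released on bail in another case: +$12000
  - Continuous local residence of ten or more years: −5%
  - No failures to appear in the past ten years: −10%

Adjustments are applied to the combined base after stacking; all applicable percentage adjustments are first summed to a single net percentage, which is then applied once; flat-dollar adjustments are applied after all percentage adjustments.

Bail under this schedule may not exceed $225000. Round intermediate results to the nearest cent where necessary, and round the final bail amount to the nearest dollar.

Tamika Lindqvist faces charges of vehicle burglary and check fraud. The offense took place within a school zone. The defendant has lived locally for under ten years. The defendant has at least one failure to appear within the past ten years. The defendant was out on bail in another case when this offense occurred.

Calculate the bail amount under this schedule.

$69000

Base amounts from the schedule: vehicle burglary $1000; check fraud $47300.
Stacking rule: highest base plus 20% of each additional charge. Highest is check fraud at $47300. Additional: $1000 × 20% = $200. Combined base = $47300 + $200 = $47500.
Offense occurred in a school zone (+20%): $47500 × 1.2 = $57000.
Offense committed while released on bail in another case (+$12000 flat): $57000 + $12000 = $69000.
$69000 is within the $225000 maximum.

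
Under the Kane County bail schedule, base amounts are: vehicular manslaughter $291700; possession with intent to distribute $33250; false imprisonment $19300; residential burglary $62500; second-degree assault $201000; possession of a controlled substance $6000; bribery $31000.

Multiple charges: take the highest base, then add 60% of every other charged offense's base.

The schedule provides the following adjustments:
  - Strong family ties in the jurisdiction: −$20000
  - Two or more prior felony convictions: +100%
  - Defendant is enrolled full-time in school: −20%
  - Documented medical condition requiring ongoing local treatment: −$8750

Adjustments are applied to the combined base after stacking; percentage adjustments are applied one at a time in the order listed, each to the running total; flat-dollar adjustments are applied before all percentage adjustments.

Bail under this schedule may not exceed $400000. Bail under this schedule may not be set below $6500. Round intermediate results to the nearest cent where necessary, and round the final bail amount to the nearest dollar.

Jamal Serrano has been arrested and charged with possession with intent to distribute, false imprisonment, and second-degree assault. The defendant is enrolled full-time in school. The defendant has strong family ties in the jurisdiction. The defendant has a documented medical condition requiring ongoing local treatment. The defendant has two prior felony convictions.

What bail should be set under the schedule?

Base amounts from the schedule: possession with intent to distribute $33250; false imprisonment $19300; second-degree assault $201000.
Stacking rule: highest base plus 60% of each additional charge. Highest is second-degree assault at $201000. Additional: $33250 × 60% = $19950; $19300 × 60% = $11580. Combined base = $201000 + $31530 = $232530.
Strong family ties in the jurisdiction (−$20000 flat): $232530 − $20000 = $212530.
Documented medical condition requiring ongoing local treatment (−$8750 flat): $212530 − $8750 = $203780.
Two or more prior felony convictions (+100%): $203780 × 2 = $407560.
Defendant is enrolled full-time in school (−20%): $407560 × 0.8 = $326048.
$326048 is within the $400000 maximum.
$326048 is at or above the $6500 minimum.

$326048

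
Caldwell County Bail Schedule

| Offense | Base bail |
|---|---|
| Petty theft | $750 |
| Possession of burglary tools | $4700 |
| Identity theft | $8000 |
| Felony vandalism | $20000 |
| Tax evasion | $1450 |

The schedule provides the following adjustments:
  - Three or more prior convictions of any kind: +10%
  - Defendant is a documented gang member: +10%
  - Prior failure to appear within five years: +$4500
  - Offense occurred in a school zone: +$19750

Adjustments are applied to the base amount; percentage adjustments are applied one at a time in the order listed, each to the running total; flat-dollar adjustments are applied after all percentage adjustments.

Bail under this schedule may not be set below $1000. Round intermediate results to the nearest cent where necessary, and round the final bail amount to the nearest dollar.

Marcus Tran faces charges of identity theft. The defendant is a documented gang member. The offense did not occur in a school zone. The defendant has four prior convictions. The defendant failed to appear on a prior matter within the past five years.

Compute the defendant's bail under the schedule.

$14180

Base amounts from the schedule: identity theft $8000.
Single charge. Combined base = $8000.
Three or more prior convictions of any kind (+10%): $8000 × 1.1 = $8800.
Defendant is a documented gang member (+10%): $8800 × 1.1 = $9680.
Prior failure to appear within five years (+$4500 flat): $9680 + $4500 = $14180.
$14180 is at or above the $1000 minimum.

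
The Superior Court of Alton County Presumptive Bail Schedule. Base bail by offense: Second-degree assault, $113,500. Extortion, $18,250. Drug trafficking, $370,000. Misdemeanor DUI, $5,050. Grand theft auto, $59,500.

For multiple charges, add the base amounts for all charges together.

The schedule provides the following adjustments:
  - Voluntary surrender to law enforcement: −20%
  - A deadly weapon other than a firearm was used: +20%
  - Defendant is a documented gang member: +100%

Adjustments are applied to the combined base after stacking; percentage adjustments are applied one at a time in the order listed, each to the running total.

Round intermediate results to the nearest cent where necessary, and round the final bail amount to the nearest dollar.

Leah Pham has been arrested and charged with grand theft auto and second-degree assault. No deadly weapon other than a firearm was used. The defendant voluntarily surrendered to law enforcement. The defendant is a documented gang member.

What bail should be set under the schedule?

$276,800

Base amounts from the schedule: grand theft auto $59,500; second-degree assault $113,500.
Stacking rule: sum of all bases. $59,500 + $113,500 = $173,000.
Voluntary surrender to law enforcement (−20%): $173,000 × 0.8 = $138,400.
Defendant is a documented gang member (+100%): $138,400 × 2 = $276,800.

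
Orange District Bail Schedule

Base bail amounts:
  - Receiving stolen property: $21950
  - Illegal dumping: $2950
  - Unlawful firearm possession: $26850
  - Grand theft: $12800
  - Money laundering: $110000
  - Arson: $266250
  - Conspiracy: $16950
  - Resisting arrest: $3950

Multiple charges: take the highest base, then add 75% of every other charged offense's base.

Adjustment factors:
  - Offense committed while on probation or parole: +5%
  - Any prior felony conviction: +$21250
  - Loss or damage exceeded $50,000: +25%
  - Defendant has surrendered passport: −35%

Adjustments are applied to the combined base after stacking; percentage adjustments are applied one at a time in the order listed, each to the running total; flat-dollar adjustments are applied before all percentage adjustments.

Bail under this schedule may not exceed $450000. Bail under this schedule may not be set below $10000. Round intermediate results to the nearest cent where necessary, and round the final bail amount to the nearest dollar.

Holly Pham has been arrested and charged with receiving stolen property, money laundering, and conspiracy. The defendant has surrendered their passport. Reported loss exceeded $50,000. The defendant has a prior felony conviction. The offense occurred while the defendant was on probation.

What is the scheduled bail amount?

Base amounts from the schedule: receiving stolen property $21950; money laundering $110000; conspiracy $16950.
Stacking rule: highest base plus 75% of each additional charge. Highest is money laundering at $110000. Additional: $21950 × 75% = $16462.50; $16950 × 75% = $12712.50. Combined base = $110000 + $29175 = $139175.
Any prior felony conviction (+$21250 flat): $139175 + $21250 = $160425.
Offense committed while on probation or parole (+5%): $160425 × 1.05 = $168446.25.
Loss or damage exceeded $50,000 (+25%): $168446.25 × 1.25 = $210557.81.
Defendant has surrendered passport (−35%): $210557.81 × 0.65 = $136862.58.
$136862.58 is within the $450000 maximum.
$136862.58 is at or above the $10000 minimum.
Rounded to the nearest dollar: $136863.

$136863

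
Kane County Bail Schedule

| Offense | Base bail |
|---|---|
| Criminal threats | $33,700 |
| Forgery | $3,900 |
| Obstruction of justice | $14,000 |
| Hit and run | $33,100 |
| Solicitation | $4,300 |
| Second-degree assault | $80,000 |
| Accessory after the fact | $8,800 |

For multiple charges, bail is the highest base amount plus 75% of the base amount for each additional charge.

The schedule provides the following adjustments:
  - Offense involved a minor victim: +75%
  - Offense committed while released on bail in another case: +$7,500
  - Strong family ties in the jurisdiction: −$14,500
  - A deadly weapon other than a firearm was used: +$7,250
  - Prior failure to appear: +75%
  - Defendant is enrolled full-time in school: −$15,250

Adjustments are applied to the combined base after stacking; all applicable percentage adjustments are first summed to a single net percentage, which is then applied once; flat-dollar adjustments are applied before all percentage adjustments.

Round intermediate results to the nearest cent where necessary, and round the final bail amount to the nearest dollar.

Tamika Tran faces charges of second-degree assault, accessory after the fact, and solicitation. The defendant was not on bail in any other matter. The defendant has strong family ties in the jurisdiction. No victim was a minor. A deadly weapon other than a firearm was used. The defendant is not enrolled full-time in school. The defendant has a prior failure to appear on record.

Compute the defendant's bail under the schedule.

$144,506

Base amounts from the schedule: second-degree assault $80,000; accessory after the fact $8,800; solicitation $4,300.
Stacking rule: highest base plus 75% of each additional charge. Highest is second-degree assault at $80,000. Additional: $8,800 × 75% = $6,600; $4,300 × 75% = $3,225. Combined base = $80,000 + $9,825 = $89,825.
Strong family ties in the jurisdiction (−$14,500 flat): $89,825 − $14,500 = $75,325.
A deadly weapon other than a firearm was used (+$7,250 flat): $75,325 + $7,250 = $82,575.
Prior failure to appear (+75%): $82,575 × 1.75 = $144,506.25.
Rounded to the nearest dollar: $144,506.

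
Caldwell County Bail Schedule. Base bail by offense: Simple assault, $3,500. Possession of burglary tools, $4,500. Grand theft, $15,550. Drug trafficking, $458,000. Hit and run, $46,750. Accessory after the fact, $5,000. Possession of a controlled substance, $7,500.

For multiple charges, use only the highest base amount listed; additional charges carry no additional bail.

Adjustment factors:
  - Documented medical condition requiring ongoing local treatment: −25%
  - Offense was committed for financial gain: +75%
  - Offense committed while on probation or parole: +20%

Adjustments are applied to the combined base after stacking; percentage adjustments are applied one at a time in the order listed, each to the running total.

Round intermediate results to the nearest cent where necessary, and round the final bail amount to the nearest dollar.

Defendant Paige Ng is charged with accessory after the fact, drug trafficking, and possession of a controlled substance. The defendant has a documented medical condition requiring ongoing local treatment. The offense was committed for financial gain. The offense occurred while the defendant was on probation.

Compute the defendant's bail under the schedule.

$721,350

Base amounts from the schedule: accessory after the fact $5,000; drug trafficking $458,000; possession of a controlled substance $7,500.
Stacking rule: use the highest base only. Highest is drug trafficking at $458,000. Combined base = $458,000.
Documented medical condition requiring ongoing local treatment (−25%): $458,000 × 0.75 = $343,500.
Offense was committed for financial gain (+75%): $343,500 × 1.75 = $601,125.
Offense committed while on probation or parole (+20%): $601,125 × 1.2 = $721,350.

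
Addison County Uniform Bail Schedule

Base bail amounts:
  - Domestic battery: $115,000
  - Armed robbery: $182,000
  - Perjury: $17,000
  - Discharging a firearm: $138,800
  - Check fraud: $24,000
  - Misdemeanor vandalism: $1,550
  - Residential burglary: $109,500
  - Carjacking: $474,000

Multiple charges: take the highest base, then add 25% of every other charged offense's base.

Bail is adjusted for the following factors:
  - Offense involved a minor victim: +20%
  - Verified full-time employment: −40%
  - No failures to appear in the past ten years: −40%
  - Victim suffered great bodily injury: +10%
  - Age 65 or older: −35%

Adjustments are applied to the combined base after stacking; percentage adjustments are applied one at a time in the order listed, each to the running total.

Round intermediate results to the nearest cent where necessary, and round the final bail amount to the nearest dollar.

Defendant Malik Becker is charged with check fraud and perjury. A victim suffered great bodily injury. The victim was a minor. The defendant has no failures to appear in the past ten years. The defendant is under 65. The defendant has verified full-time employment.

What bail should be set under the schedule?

$13,424

Base amounts from the schedule: check fraud $24,000; perjury $17,000.
Stacking rule: highest base plus 25% of each additional charge. Highest is check fraud at $24,000. Additional: $17,000 × 25% = $4,250. Combined base = $24,000 + $4,250 = $28,250.
Offense involved a minor victim (+20%): $28,250 × 1.2 = $33,900.
Verified full-time employment (−40%): $33,900 × 0.6 = $20,340.
No failures to appear in the past ten years (−40%): $20,340 × 0.6 = $12,204.
Victim suffered great bodily injury (+10%): $12,204 × 1.1 = $13,424.40.
Rounded to the nearest dollar: $13,424.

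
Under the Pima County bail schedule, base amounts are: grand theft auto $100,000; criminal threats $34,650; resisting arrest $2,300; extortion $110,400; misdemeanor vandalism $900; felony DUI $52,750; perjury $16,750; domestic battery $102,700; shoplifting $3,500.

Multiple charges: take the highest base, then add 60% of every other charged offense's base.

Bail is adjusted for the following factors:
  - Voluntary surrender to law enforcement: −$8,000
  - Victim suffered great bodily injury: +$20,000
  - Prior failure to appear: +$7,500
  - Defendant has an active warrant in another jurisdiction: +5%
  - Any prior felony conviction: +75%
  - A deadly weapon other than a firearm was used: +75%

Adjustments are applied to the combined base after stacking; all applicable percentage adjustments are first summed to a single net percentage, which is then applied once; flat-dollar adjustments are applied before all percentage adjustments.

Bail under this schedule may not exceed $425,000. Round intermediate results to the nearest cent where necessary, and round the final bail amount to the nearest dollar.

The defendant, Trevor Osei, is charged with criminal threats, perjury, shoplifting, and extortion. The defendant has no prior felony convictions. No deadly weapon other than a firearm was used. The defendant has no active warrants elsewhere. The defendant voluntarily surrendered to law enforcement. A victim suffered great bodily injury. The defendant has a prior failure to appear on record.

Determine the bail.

Base amounts from the schedule: criminal threats $34,650; perjury $16,750; shoplifting $3,500; extortion $110,400.
Stacking rule: highest base plus 60% of each additional charge. Highest is extortion at $110,400. Additional: $34,650 × 60% = $20,790; $16,750 × 60% = $10,050; $3,500 × 60% = $2,100. Combined base = $110,400 + $32,940 = $143,340.
Voluntary surrender to law enforcement (−$8,000 flat): $143,340 − $8,000 = $135,340.
Victim suffered great bodily injury (+$20,000 flat): $135,340 + $20,000 = $155,340.
Prior failure to appear (+$7,500 flat): $155,340 + $7,500 = $162,840.
$162,840 is within the $425,000 maximum.

$162,840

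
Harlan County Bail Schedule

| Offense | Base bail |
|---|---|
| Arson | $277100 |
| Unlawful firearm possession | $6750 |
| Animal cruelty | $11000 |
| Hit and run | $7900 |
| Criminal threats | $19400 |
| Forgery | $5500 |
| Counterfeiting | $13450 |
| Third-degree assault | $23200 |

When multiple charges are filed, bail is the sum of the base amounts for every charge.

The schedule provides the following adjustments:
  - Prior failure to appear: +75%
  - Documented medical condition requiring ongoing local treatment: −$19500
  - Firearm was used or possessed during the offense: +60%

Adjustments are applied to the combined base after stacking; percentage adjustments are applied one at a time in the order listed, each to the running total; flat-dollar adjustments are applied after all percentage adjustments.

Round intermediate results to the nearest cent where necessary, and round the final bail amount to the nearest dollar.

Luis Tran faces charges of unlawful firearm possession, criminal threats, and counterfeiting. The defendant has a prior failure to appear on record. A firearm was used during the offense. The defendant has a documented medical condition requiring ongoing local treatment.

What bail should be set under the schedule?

Base amounts from the schedule: unlawful firearm possession $6750; criminal threats $19400; counterfeiting $13450.
Stacking rule: sum of all bases. $6750 + $19400 + $13450 = $39600.
Prior failure to appear (+75%): $39600 × 1.75 = $69300.
Firearm was used or possessed during the offense (+60%): $69300 × 1.6 = $110880.
Documented medical condition requiring ongoing local treatment (−$19500 flat): $110880 − $19500 = $91380.

$91380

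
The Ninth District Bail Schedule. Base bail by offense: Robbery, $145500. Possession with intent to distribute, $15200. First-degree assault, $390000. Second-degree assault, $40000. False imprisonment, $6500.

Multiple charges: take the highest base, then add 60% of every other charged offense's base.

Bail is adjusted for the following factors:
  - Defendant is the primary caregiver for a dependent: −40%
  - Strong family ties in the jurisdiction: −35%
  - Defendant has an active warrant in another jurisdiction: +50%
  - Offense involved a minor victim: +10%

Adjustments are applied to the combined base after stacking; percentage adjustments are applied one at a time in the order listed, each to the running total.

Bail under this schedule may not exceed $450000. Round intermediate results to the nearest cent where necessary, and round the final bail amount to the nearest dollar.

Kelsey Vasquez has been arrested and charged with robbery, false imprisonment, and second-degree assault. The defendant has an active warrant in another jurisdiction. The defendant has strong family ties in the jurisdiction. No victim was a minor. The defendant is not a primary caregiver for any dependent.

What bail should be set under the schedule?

$169065

Base amounts from the schedule: robbery $145500; false imprisonment $6500; second-degree assault $40000.
Stacking rule: highest base plus 60% of each additional charge. Highest is robbery at $145500. Additional: $6500 × 60% = $3900; $40000 × 60% = $24000. Combined base = $145500 + $27900 = $173400.
Strong family ties in the jurisdiction (−35%): $173400 × 0.65 = $112710.
Defendant has an active warrant in another jurisdiction (+50%): $112710 × 1.5 = $169065.
$169065 is within the $450000 maximum.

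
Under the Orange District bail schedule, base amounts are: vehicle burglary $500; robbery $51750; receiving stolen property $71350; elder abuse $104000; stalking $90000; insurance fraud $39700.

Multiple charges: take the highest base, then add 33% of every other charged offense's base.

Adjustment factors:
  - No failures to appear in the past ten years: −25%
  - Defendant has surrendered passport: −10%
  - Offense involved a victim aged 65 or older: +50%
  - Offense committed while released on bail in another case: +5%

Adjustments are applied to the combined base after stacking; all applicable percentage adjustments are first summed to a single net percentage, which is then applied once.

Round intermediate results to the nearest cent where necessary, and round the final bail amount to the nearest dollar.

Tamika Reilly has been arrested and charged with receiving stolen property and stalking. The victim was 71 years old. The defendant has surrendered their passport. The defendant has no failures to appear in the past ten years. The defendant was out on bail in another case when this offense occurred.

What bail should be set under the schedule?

Base amounts from the schedule: receiving stolen property $71350; stalking $90000.
Stacking rule: highest base plus 33% of each additional charge. Highest is stalking at $90000. Additional: $71350 × 33% = $23545.50. Combined base = $90000 + $23545.50 = $113545.50.
Net percentage adjustment: −25% −10% +50% +5% = +20%. $113545.50 × 1.2 = $136254.60.
Rounded to the nearest dollar: $136255.

$136255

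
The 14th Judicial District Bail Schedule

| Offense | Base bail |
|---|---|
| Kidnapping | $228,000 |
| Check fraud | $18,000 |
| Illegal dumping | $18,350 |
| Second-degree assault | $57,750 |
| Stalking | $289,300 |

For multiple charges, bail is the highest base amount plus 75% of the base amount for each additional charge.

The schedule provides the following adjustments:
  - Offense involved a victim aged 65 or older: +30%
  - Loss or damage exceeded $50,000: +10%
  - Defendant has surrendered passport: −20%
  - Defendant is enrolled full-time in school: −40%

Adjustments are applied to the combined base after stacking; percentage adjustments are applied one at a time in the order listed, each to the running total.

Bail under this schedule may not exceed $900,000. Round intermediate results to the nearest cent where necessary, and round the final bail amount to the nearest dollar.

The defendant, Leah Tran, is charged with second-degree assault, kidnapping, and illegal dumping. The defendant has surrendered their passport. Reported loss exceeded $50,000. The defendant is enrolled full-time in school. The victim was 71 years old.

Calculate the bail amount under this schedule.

Base amounts from the schedule: second-degree assault $57,750; kidnapping $228,000; illegal dumping $18,350.
Stacking rule: highest base plus 75% of each additional charge. Highest is kidnapping at $228,000. Additional: $57,750 × 75% = $43,312.50; $18,350 × 75% = $13,762.50. Combined base = $228,000 + $57,075 = $285,075.
Offense involved a victim aged 65 or older (+30%): $285,075 × 1.3 = $370,597.50.
Loss or damage exceeded $50,000 (+10%): $370,597.50 × 1.1 = $407,657.25.
Defendant has surrendered passport (−20%): $407,657.25 × 0.8 = $326,125.80.
Defendant is enrolled full-time in school (−40%): $326,125.80 × 0.6 = $195,675.48.
$195,675.48 is within the $900,000 maximum.
Rounded to the nearest dollar: $195,675.

$195,675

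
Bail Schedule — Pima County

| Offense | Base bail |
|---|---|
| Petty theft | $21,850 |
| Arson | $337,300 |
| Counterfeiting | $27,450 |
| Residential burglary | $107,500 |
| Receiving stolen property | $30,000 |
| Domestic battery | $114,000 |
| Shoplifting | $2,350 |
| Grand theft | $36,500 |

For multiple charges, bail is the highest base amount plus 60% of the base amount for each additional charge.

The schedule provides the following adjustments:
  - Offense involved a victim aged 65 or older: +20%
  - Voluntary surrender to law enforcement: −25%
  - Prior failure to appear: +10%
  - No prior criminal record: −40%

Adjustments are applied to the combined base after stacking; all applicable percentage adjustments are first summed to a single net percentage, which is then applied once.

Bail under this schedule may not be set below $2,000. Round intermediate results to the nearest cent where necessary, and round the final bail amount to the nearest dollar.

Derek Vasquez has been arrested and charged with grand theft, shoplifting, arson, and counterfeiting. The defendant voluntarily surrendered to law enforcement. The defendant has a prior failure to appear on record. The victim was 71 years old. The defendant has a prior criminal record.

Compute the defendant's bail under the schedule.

Base amounts from the schedule: grand theft $36,500; shoplifting $2,350; arson $337,300; counterfeiting $27,450.
Stacking rule: highest base plus 60% of each additional charge. Highest is arson at $337,300. Additional: $36,500 × 60% = $21,900; $2,350 × 60% = $1,410; $27,450 × 60% = $16,470. Combined base = $337,300 + $39,780 = $377,080.
Net percentage adjustment: +20% −25% +10% = +5%. $377,080 × 1.05 = $395,934.
$395,934 is at or above the $2,000 minimum.

$395,934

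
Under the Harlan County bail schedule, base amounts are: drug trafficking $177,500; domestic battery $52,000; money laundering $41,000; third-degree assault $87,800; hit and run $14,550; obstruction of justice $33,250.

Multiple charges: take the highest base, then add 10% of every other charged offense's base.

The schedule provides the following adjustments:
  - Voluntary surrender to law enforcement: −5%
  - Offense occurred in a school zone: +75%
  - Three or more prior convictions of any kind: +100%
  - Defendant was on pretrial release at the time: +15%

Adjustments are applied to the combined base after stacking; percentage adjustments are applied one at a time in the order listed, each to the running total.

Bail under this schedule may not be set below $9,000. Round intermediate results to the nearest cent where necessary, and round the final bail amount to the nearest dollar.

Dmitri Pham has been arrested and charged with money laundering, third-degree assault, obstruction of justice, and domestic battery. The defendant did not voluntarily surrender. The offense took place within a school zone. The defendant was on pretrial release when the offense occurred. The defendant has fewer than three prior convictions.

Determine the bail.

Base amounts from the schedule: money laundering $41,000; third-degree assault $87,800; obstruction of justice $33,250; domestic battery $52,000.
Stacking rule: highest base plus 10% of each additional charge. Highest is third-degree assault at $87,800. Additional: $41,000 × 10% = $4,100; $33,250 × 10% = $3,325; $52,000 × 10% = $5,200. Combined base = $87,800 + $12,625 = $100,425.
Offense occurred in a school zone (+75%): $100,425 × 1.75 = $175,743.75.
Defendant was on pretrial release at the time (+15%): $175,743.75 × 1.15 = $202,105.31.
$202,105.31 is at or above the $9,000 minimum.
Rounded to the nearest dollar: $202,105.

$202,105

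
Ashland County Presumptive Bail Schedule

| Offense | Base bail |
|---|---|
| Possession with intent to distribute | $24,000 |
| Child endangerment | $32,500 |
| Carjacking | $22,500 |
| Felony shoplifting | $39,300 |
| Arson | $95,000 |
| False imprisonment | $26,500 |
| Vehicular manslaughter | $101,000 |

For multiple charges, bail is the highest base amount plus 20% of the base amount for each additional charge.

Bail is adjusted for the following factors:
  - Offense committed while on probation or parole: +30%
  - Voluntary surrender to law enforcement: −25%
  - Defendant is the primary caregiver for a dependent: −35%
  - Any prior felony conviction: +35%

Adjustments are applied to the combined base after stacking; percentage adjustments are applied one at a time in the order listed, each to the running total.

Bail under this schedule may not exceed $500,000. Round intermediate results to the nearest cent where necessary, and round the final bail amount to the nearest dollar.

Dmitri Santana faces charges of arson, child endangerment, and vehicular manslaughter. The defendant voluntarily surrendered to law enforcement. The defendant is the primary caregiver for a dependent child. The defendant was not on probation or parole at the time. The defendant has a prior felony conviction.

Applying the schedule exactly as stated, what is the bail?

Base amounts from the schedule: arson $95,000; child endangerment $32,500; vehicular manslaughter $101,000.
Stacking rule: highest base plus 20% of each additional charge. Highest is vehicular manslaughter at $101,000. Additional: $95,000 × 20% = $19,000; $32,500 × 20% = $6,500. Combined base = $101,000 + $25,500 = $126,500.
Voluntary surrender to law enforcement (−25%): $126,500 × 0.75 = $94,875.
Defendant is the primary caregiver for a dependent (−35%): $94,875 × 0.65 = $61,668.75.
Any prior felony conviction (+35%): $61,668.75 × 1.35 = $83,252.81.
$83,252.81 is within the $500,000 maximum.
Rounded to the nearest dollar: $83,253.

$83,253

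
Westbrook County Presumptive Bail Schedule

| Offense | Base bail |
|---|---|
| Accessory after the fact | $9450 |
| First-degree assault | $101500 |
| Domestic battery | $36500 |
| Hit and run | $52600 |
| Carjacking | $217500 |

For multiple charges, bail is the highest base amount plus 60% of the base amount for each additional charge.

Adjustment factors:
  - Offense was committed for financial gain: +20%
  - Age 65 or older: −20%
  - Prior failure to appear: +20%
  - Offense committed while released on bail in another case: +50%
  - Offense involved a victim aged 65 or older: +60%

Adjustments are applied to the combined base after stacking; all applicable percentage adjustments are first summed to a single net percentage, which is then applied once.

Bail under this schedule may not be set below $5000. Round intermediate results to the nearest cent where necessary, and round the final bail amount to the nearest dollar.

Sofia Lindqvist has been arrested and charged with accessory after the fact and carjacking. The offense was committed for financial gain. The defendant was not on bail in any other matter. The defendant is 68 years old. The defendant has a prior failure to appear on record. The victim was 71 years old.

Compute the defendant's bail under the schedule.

$401706

Base amounts from the schedule: accessory after the fact $9450; carjacking $217500.
Stacking rule: highest base plus 60% of each additional charge. Highest is carjacking at $217500. Additional: $9450 × 60% = $5670. Combined base = $217500 + $5670 = $223170.
Net percentage adjustment: +20% −20% +20% +60% = +80%. $223170 × 1.8 = $401706.
$401706 is at or above the $5000 minimum.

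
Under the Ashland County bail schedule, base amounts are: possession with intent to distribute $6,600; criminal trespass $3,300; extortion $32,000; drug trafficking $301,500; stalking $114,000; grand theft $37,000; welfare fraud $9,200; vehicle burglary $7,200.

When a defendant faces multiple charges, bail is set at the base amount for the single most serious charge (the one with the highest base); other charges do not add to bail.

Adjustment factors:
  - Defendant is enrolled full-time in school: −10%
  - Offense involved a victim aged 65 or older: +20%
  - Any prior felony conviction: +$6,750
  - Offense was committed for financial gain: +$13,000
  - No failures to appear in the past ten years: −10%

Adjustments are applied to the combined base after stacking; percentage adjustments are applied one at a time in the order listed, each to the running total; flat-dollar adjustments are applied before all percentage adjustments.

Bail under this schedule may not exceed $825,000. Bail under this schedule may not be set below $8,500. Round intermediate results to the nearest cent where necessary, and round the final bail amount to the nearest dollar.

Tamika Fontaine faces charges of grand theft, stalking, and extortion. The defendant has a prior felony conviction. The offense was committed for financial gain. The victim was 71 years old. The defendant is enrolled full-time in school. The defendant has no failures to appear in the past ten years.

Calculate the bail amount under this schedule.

$130,005

Base amounts from the schedule: grand theft $37,000; stalking $114,000; extortion $32,000.
Stacking rule: use the highest base only. Highest is stalking at $114,000. Combined base = $114,000.
Any prior felony conviction (+$6,750 flat): $114,000 + $6,750 = $120,750.
Offense was committed for financial gain (+$13,000 flat): $120,750 + $13,000 = $133,750.
Defendant is enrolled full-time in school (−10%): $133,750 × 0.9 = $120,375.
Offense involved a victim aged 65 or older (+20%): $120,375 × 1.2 = $144,450.
No failures to appear in the past ten years (−10%): $144,450 × 0.9 = $130,005.
$130,005 is within the $825,000 maximum.
$130,005 is at or above the $8,500 minimum.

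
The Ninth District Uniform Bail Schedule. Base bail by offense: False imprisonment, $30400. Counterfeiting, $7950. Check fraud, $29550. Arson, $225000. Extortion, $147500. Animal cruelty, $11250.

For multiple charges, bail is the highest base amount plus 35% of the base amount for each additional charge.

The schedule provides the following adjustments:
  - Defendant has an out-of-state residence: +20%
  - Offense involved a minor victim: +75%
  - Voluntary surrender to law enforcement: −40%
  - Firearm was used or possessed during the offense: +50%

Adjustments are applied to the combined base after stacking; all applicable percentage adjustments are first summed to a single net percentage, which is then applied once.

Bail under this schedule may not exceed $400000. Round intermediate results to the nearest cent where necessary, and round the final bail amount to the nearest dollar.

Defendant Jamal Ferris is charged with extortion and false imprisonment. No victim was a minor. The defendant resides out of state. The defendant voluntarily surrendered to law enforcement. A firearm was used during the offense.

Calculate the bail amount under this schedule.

Base amounts from the schedule: extortion $147500; false imprisonment $30400.
Stacking rule: highest base plus 35% of each additional charge. Highest is extortion at $147500. Additional: $30400 × 35% = $10640. Combined base = $147500 + $10640 = $158140.
Net percentage adjustment: +20% −40% +50% = +30%. $158140 × 1.3 = $205582.
$205582 is within the $400000 maximum.

$205582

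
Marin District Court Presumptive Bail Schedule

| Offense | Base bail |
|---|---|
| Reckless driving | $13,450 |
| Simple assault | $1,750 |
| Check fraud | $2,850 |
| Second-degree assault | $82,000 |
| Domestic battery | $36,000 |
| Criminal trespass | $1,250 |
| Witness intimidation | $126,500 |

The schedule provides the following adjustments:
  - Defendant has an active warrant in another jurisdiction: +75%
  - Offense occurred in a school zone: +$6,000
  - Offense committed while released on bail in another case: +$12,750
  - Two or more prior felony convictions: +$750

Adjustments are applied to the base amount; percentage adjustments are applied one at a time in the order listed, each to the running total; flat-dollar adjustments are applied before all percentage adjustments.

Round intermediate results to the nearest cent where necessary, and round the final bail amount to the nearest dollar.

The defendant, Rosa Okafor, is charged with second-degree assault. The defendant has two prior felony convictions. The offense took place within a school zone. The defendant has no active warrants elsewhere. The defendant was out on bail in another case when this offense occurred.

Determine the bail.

Base amounts from the schedule: second-degree assault $82,000.
Single charge. Combined base = $82,000.
Offense occurred in a school zone (+$6,000 flat): $82,000 + $6,000 = $88,000.
Offense committed while released on bail in another case (+$12,750 flat): $88,000 + $12,750 = $100,750.
Two or more prior felony convictions (+$750 flat): $100,750 + $750 = $101,500.

$101,500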